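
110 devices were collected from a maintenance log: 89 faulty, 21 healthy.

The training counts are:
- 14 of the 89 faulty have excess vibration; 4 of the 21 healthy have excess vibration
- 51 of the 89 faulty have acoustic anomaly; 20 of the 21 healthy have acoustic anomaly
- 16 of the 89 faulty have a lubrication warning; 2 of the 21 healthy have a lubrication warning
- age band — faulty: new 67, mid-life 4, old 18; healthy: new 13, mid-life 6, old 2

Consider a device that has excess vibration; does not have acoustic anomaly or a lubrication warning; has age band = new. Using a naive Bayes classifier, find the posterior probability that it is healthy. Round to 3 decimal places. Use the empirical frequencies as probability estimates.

0.028

faulty: (89/110) × (14/89) × (38/89) × (73/89) × (67/89) ≈ 0.0335542
healthy: (21/110) × (4/21) × (1/21) × (19/21) × (13/21) ≈ 0.000969854
P(healthy | x) = 0.000969854 / 0.034524054 ≈ 0.028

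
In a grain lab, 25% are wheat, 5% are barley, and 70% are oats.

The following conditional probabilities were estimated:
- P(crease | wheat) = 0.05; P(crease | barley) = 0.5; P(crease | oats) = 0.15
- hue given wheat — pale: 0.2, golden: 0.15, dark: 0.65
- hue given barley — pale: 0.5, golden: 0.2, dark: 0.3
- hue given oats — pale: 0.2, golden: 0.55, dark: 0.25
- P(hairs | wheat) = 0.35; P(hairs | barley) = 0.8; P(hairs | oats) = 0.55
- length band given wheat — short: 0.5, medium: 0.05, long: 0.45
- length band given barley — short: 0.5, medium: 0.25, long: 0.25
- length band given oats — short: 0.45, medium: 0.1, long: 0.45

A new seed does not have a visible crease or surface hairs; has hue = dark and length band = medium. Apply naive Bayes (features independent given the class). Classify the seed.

wheat: 0.25 × (1−0.05) × 0.65 × (1−0.35) × 0.05 = 0.0050171875
barley: 0.05 × (1−0.5) × 0.3 × (1−0.8) × 0.25 = 0.000375
oats: 0.7 × (1−0.15) × 0.25 × (1−0.55) × 0.1 = 0.00669375
Highest score → oats.

oats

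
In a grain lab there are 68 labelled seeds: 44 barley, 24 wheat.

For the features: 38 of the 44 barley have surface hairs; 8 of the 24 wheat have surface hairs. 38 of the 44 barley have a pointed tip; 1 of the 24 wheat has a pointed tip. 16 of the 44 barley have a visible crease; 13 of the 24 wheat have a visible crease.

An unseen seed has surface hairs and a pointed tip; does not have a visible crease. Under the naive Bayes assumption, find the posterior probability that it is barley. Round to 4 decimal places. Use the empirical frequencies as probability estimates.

0.9927

barley: (44/68) × (38/44) × (38/44) × (28/44) ≈ 0.307122
wheat: (24/68) × (8/24) × (1/24) × (11/24) ≈ 0.00224673
P(barley | x) = 0.307122 / 0.30936873 ≈ 0.9927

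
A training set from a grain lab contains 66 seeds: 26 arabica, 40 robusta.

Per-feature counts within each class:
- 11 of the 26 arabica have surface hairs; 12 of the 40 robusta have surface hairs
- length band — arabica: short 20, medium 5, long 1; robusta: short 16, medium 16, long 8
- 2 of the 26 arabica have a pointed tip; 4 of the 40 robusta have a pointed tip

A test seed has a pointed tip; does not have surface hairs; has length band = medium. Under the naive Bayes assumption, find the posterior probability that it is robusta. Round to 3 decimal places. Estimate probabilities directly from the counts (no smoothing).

0.835

arabica: (26/66) × (15/26) × (5/26) × (2/26) ≈ 0.00336202
robusta: (40/66) × (28/40) × (16/40) × (4/40) ≈ 0.0169697
P(robusta | x) = 0.0169697 / 0.02033172 ≈ 0.835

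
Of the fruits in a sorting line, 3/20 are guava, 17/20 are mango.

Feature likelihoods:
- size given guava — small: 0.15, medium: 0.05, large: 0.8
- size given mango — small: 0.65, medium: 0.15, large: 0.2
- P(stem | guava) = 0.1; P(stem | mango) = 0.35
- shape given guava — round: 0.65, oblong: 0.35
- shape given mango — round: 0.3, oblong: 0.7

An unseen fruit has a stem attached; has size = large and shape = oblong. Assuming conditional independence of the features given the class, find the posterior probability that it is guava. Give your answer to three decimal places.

guava: 0.15 × 0.8 × 0.1 × 0.35 = 0.0042
mango: 0.85 × 0.2 × 0.35 × 0.7 = 0.04165
P(guava | x) = 0.0042 / 0.04585 ≈ 0.092

0.092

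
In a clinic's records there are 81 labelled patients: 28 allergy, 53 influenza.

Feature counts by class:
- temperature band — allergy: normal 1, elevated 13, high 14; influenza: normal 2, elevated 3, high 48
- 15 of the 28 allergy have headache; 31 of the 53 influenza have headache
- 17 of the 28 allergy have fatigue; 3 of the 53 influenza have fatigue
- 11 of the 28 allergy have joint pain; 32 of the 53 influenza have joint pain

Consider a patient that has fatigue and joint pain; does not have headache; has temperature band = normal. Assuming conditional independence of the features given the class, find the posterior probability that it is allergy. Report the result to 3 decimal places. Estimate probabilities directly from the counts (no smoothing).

0.796

allergy: (28/81) × (1/28) × (13/28) × (17/28) × (11/28) ≈ 0.00136718
influenza: (53/81) × (2/53) × (22/53) × (3/53) × (32/53) ≈ 0.000350277
P(allergy | x) = 0.00136718 / 0.001717457 ≈ 0.796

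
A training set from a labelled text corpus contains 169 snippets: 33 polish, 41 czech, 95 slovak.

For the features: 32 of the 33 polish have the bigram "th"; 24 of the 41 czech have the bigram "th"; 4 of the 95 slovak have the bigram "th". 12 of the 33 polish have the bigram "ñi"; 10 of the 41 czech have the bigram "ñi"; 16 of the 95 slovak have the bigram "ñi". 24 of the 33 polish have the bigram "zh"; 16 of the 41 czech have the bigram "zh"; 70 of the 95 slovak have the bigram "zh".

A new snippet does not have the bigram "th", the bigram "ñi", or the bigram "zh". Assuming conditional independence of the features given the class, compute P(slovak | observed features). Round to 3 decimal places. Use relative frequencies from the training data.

0.713

polish: (33/169) × (1/33) × (21/33) × (9/33) ≈ 0.00102695
czech: (41/169) × (17/41) × (31/41) × (25/41) ≈ 0.0463763
slovak: (95/169) × (91/95) × (79/95) × (25/95) ≈ 0.117835
P(slovak | x) = 0.117835 / 0.16523825 ≈ 0.713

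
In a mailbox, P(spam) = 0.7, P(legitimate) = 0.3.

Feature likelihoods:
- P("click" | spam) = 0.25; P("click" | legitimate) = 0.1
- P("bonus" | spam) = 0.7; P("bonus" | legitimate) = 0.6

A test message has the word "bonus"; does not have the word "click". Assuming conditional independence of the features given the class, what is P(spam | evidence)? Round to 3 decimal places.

spam: 0.7 × (1−0.25) × 0.7 = 0.3675
legitimate: 0.3 × (1−0.1) × 0.6 = 0.162
P(spam | x) = 0.3675 / 0.5295 ≈ 0.694

0.694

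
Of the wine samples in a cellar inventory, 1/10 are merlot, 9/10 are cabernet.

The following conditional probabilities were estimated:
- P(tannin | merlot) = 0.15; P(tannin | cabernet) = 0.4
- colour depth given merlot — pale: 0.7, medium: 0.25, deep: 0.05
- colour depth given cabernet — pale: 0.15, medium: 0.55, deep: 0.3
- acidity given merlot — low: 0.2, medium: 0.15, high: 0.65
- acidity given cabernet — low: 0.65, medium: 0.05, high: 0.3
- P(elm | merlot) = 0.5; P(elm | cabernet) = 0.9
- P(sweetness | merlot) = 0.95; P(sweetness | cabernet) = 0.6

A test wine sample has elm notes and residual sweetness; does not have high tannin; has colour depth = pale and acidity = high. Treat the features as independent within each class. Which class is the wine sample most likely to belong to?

merlot: 0.1 × (1−0.15) × 0.7 × 0.65 × 0.5 × 0.95 = 0.018370625
cabernet: 0.9 × (1−0.4) × 0.15 × 0.3 × 0.9 × 0.6 = 0.013122
Highest score → merlot.

merlot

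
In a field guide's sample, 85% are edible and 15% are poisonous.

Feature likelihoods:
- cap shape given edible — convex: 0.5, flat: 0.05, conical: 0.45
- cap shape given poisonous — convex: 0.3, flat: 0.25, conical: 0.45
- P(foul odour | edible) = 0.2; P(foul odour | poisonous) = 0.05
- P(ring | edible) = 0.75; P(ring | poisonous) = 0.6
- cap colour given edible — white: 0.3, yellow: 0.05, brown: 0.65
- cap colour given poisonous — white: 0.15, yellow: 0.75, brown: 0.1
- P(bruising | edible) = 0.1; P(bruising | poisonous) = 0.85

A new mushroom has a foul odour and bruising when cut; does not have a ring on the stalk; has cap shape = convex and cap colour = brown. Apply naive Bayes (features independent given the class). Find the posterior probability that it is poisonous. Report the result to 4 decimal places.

edible: 0.85 × 0.5 × 0.2 × (1−0.75) × 0.65 × 0.1 = 0.00138125
poisonous: 0.15 × 0.3 × 0.05 × (1−0.6) × 0.1 × 0.85 = 0.0000765
P(poisonous | x) = 0.0000765 / 0.00145775 ≈ 0.0525

0.0525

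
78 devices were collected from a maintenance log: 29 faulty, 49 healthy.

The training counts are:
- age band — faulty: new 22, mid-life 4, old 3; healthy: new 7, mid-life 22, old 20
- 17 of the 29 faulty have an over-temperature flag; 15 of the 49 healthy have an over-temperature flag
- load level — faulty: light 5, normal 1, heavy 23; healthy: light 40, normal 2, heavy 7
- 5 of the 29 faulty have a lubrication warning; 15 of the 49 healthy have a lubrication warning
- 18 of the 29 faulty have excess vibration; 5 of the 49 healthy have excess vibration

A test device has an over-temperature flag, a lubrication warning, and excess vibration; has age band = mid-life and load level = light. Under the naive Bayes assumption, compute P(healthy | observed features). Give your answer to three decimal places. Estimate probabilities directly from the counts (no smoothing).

faulty: (29/78) × (4/29) × (17/29) × (5/29) × (5/29) × (18/29) ≈ 0.00055467
healthy: (49/78) × (22/49) × (15/49) × (40/49) × (15/49) × (5/49) ≈ 0.00220169
P(healthy | x) = 0.00220169 / 0.00275636 ≈ 0.799

0.799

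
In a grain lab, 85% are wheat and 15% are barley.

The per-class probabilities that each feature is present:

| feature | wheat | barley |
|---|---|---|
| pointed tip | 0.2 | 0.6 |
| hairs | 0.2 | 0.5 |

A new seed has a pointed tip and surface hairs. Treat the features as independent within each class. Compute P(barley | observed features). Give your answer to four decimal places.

wheat: 0.85 × 0.2 × 0.2 = 0.034
barley: 0.15 × 0.6 × 0.5 = 0.045
P(barley | x) = 0.045 / 0.079 ≈ 0.5696

0.5696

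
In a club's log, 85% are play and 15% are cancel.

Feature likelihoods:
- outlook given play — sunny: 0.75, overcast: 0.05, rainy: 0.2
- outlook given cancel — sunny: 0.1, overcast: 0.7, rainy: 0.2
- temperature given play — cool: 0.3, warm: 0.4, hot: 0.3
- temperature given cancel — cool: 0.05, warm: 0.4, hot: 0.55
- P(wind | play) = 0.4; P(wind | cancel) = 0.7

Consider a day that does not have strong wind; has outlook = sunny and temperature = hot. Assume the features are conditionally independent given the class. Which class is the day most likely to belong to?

play

play: 0.85 × 0.75 × 0.3 × (1−0.4) = 0.11475
cancel: 0.15 × 0.1 × 0.55 × (1−0.7) = 0.002475
Highest score → play.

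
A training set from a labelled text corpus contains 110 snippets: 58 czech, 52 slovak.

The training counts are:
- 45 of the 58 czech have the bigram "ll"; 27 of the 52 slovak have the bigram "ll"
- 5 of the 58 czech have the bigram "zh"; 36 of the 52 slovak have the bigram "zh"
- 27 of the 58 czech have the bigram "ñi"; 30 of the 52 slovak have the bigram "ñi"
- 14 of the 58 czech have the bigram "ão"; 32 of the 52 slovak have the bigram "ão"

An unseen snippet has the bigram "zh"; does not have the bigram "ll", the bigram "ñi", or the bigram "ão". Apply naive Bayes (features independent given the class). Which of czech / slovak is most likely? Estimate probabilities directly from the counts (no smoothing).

czech: (58/110) × (13/58) × (5/58) × (31/58) × (44/58) ≈ 0.00413096
slovak: (52/110) × (25/52) × (36/52) × (22/52) × (20/52) ≈ 0.0256031
Highest score → slovak.

slovak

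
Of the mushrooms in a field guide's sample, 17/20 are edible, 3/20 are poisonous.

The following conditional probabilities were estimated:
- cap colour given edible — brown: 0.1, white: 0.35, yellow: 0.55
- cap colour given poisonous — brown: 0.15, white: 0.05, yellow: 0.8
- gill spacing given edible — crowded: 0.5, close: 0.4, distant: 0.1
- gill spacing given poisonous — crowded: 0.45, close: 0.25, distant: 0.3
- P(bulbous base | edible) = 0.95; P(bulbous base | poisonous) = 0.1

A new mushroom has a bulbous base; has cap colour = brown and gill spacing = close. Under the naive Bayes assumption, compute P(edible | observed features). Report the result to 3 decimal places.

0.983

edible: 0.85 × 0.1 × 0.4 × 0.95 = 0.0323
poisonous: 0.15 × 0.15 × 0.25 × 0.1 = 0.0005625
P(edible | x) = 0.0323 / 0.0328625 ≈ 0.983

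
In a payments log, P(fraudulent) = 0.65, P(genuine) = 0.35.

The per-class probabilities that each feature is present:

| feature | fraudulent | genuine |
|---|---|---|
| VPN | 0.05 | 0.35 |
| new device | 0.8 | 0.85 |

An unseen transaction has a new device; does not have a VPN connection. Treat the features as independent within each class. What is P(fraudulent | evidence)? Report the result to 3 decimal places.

fraudulent: 0.65 × (1−0.05) × 0.8 = 0.494
genuine: 0.35 × (1−0.35) × 0.85 = 0.193375
P(fraudulent | x) = 0.494 / 0.687375 ≈ 0.719

0.719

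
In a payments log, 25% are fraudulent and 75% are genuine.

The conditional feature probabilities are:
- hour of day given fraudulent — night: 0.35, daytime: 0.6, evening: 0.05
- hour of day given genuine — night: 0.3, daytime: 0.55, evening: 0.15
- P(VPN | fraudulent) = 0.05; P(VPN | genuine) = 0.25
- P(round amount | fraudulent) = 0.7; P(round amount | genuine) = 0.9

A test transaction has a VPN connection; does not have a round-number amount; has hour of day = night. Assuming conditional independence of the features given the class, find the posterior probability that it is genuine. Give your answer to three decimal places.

0.811

fraudulent: 0.25 × 0.35 × 0.05 × (1−0.7) = 0.0013125
genuine: 0.75 × 0.3 × 0.25 × (1−0.9) = 0.005625
P(genuine | x) = 0.005625 / 0.0069375 ≈ 0.811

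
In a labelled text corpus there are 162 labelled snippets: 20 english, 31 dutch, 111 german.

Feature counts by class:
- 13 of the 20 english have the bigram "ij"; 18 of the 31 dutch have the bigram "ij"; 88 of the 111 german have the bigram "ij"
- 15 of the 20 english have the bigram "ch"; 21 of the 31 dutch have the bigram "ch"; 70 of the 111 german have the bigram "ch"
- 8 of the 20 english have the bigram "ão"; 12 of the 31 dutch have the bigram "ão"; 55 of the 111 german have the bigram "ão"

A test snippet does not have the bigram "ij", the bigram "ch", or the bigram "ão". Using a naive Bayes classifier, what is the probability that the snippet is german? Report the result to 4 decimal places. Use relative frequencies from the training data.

english: (20/162) × (7/20) × (5/20) × (12/20) ≈ 0.00648148
dutch: (31/162) × (13/31) × (10/31) × (19/31) ≈ 0.0158657
german: (111/162) × (23/111) × (41/111) × (56/111) ≈ 0.0264569
P(german | x) = 0.0264569 / 0.04880408 ≈ 0.5421

0.5421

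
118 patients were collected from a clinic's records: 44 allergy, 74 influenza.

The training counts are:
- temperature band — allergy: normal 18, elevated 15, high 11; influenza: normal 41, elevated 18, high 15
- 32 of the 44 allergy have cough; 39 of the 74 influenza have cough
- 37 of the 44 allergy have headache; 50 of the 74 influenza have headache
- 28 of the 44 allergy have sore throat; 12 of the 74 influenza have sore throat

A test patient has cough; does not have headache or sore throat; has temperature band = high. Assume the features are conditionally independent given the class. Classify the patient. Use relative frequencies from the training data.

allergy: (44/118) × (11/44) × (32/44) × (7/44) × (16/44) ≈ 0.00392212
influenza: (74/118) × (15/74) × (39/74) × (24/74) × (62/74) ≈ 0.0182046
Highest score → influenza.

influenza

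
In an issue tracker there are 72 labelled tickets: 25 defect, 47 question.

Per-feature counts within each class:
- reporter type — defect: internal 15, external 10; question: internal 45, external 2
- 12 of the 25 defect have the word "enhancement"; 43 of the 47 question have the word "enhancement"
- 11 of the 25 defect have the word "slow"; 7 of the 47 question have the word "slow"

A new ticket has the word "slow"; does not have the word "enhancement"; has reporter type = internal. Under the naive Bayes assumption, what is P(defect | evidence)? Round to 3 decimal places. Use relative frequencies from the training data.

defect: (25/72) × (15/25) × (13/25) × (11/25) ≈ 0.0476667
question: (47/72) × (45/47) × (4/47) × (7/47) ≈ 0.00792214
P(defect | x) = 0.0476667 / 0.05558884 ≈ 0.857

0.857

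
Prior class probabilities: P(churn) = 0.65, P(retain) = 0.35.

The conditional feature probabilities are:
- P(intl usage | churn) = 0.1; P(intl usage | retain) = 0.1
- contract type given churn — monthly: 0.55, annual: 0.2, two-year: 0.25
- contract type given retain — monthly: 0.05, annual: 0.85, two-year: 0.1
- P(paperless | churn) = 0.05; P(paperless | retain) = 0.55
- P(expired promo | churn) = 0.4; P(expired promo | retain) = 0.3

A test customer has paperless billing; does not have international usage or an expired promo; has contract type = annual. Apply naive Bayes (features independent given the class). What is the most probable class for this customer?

retain

churn: 0.65 × (1−0.1) × 0.2 × 0.05 × (1−0.4) = 0.00351
retain: 0.35 × (1−0.1) × 0.85 × 0.55 × (1−0.3) = 0.10308375
Highest score → retain.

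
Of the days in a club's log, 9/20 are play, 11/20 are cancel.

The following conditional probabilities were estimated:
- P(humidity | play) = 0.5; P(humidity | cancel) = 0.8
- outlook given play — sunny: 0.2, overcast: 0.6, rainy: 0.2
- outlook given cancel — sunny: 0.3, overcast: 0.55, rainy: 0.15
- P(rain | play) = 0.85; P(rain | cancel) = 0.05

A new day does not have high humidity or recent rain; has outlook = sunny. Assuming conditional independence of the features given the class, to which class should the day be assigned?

cancel

play: 0.45 × (1−0.5) × 0.2 × (1−0.85) = 0.00675
cancel: 0.55 × (1−0.8) × 0.3 × (1−0.05) = 0.03135
Highest score → cancel.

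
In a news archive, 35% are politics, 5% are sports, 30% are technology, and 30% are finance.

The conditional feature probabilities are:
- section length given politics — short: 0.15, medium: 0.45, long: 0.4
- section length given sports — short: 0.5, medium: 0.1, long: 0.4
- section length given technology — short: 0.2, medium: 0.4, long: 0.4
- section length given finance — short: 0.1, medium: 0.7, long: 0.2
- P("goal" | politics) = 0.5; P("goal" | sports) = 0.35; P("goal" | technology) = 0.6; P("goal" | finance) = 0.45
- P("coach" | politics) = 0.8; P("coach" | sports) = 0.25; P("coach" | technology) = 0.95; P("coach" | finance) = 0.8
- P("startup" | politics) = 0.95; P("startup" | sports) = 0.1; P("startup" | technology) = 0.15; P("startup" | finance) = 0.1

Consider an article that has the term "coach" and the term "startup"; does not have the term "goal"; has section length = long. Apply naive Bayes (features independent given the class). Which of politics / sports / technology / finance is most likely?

politics

politics: 0.35 × 0.4 × (1−0.5) × 0.8 × 0.95 = 0.0532
sports: 0.05 × 0.4 × (1−0.35) × 0.25 × 0.1 = 0.000325
technology: 0.3 × 0.4 × (1−0.6) × 0.95 × 0.15 = 0.00684
finance: 0.3 × 0.2 × (1−0.45) × 0.8 × 0.1 = 0.00264
Highest score → politics.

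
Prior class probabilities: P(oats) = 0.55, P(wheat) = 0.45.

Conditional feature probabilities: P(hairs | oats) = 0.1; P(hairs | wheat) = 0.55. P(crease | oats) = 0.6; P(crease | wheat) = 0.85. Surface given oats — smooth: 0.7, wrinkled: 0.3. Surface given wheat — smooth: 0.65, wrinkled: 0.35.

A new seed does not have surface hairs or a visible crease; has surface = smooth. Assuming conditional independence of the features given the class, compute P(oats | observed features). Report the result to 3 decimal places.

oats: 0.55 × (1−0.1) × (1−0.6) × 0.7 = 0.1386
wheat: 0.45 × (1−0.55) × (1−0.85) × 0.65 = 0.01974375
P(oats | x) = 0.1386 / 0.15834375 ≈ 0.875

0.875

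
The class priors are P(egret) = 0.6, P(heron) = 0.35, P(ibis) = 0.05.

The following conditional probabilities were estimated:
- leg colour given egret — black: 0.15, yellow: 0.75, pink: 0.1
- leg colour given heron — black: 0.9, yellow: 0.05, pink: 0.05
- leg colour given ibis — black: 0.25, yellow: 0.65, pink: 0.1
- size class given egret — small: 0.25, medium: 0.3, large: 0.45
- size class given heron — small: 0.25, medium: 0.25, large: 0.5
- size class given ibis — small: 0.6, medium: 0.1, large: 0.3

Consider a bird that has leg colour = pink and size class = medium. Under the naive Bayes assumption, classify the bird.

egret

egret: 0.6 × 0.1 × 0.3 = 0.018
heron: 0.35 × 0.05 × 0.25 = 0.004375
ibis: 0.05 × 0.1 × 0.1 = 0.0005
Highest score → egret.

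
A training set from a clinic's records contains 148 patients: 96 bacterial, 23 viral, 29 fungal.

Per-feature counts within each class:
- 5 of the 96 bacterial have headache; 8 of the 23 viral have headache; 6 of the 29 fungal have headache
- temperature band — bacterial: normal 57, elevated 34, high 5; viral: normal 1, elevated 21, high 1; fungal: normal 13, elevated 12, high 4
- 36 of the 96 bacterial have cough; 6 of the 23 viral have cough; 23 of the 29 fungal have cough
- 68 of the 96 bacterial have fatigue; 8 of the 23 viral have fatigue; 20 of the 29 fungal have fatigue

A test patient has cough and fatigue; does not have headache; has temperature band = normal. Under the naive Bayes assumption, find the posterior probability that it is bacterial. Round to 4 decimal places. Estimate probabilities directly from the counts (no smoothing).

bacterial: (96/148) × (91/96) × (57/96) × (36/96) × (68/96) ≈ 0.0969733
viral: (23/148) × (15/23) × (1/23) × (6/23) × (8/23) ≈ 0.000399841
fungal: (29/148) × (23/29) × (13/29) × (23/29) × (20/29) ≈ 0.0381042
P(bacterial | x) = 0.0969733 / 0.135477341 ≈ 0.7158

0.7158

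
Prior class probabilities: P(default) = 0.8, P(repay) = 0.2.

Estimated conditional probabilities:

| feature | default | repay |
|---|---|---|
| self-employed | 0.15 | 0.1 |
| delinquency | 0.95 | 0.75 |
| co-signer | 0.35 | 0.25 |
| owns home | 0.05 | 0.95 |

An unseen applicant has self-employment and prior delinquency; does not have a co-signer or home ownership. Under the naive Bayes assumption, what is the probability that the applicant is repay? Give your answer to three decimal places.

0.008

default: 0.8 × 0.15 × 0.95 × (1−0.35) × (1−0.05) = 0.070395
repay: 0.2 × 0.1 × 0.75 × (1−0.25) × (1−0.95) = 0.0005625
P(repay | x) = 0.0005625 / 0.0709575 ≈ 0.008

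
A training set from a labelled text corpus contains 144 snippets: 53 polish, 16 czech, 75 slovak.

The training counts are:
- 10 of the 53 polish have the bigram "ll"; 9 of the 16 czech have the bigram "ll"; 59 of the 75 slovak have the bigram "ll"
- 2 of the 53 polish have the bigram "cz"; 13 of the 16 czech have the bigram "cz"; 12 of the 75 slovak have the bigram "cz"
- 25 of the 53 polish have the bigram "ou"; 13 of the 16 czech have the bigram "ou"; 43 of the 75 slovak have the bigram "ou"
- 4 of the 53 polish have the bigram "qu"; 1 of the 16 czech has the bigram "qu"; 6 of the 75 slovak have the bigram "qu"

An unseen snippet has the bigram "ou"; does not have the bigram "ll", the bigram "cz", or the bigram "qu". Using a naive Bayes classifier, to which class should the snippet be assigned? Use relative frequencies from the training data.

polish: (53/144) × (43/53) × (51/53) × (25/53) × (49/53) ≈ 0.12531
czech: (16/144) × (7/16) × (3/16) × (13/16) × (15/16) = 0.0069427490234375
slovak: (75/144) × (16/75) × (63/75) × (43/75) × (69/75) ≈ 0.0492302
Highest score → polish.

polish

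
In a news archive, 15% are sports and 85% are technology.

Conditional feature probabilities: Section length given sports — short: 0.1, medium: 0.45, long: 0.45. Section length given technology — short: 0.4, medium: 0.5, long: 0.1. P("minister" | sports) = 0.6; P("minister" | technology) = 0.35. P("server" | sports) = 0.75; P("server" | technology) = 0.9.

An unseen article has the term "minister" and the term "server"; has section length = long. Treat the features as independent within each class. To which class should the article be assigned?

sports: 0.15 × 0.45 × 0.6 × 0.75 = 0.030375
technology: 0.85 × 0.1 × 0.35 × 0.9 = 0.026775
Highest score → sports.

sports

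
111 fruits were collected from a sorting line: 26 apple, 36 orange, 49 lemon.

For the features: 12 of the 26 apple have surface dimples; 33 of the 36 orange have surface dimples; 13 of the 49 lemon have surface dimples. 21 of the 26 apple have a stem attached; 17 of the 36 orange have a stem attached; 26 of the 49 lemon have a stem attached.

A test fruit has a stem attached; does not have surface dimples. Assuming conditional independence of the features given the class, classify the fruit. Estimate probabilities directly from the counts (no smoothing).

lemon

apple: (26/111) × (14/26) × (21/26) ≈ 0.101871
orange: (36/111) × (3/36) × (17/36) ≈ 0.0127628
lemon: (49/111) × (36/49) × (26/49) ≈ 0.17209
Highest score → lemon.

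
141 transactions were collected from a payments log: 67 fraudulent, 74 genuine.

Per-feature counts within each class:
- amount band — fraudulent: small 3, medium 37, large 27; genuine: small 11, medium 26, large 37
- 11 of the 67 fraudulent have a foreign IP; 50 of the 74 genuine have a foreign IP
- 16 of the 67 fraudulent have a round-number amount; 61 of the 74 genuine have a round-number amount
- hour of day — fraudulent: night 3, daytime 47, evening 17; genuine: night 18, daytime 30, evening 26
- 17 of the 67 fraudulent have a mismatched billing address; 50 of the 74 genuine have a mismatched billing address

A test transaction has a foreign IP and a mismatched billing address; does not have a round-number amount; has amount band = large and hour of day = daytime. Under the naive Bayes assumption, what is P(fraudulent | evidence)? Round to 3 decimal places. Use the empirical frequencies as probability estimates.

0.333

fraudulent: (67/141) × (27/67) × (11/67) × (51/67) × (47/67) × (17/67) ≈ 0.00425947
genuine: (74/141) × (37/74) × (50/74) × (13/74) × (30/74) × (50/74) ≈ 0.00853219
P(fraudulent | x) = 0.00425947 / 0.01279166 ≈ 0.333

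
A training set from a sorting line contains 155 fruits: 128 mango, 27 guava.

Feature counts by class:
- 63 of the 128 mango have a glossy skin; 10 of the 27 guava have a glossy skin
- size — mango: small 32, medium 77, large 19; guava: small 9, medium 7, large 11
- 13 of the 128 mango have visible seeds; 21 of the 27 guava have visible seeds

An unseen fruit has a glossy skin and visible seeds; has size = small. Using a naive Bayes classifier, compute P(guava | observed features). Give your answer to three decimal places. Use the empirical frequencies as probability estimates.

0.618

mango: (128/155) × (63/128) × (32/128) × (13/128) ≈ 0.0103201
guava: (27/155) × (10/27) × (9/27) × (21/27) ≈ 0.0167264
P(guava | x) = 0.0167264 / 0.0270465 ≈ 0.618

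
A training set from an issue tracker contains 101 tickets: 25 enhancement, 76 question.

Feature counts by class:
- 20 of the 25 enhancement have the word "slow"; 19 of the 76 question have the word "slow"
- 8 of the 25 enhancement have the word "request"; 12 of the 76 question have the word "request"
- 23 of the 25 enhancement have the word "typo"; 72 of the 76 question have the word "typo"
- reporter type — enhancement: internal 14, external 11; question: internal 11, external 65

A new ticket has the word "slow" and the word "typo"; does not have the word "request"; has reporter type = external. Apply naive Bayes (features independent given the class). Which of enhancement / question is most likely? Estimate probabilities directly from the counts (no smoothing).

enhancement: (25/101) × (20/25) × (17/25) × (23/25) × (11/25) ≈ 0.0545077
question: (76/101) × (19/76) × (64/76) × (72/76) × (65/76) ≈ 0.128356
Highest score → question.

question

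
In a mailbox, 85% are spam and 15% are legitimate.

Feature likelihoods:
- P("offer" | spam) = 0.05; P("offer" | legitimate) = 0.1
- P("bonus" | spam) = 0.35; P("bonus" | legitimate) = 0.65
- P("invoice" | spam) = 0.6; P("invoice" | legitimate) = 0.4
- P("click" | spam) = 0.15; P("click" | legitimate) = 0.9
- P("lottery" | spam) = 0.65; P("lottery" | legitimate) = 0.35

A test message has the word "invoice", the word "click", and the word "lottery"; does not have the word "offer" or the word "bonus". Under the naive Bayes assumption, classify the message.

spam: 0.85 × (1−0.05) × (1−0.35) × 0.6 × 0.15 × 0.65 = 0.0307051875
legitimate: 0.15 × (1−0.1) × (1−0.65) × 0.4 × 0.9 × 0.35 = 0.0059535
Highest score → spam.

spam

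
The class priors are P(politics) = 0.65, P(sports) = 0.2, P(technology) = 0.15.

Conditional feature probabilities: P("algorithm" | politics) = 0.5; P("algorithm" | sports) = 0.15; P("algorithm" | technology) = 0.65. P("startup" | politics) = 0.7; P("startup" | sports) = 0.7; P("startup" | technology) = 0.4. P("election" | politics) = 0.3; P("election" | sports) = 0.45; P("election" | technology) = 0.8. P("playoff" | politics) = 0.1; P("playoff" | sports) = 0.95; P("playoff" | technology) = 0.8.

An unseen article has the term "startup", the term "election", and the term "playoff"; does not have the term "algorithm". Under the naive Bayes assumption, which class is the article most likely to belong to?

politics: 0.65 × (1−0.5) × 0.7 × 0.3 × 0.1 = 0.006825
sports: 0.2 × (1−0.15) × 0.7 × 0.45 × 0.95 = 0.0508725
technology: 0.15 × (1−0.65) × 0.4 × 0.8 × 0.8 = 0.01344
Highest score → sports.

sports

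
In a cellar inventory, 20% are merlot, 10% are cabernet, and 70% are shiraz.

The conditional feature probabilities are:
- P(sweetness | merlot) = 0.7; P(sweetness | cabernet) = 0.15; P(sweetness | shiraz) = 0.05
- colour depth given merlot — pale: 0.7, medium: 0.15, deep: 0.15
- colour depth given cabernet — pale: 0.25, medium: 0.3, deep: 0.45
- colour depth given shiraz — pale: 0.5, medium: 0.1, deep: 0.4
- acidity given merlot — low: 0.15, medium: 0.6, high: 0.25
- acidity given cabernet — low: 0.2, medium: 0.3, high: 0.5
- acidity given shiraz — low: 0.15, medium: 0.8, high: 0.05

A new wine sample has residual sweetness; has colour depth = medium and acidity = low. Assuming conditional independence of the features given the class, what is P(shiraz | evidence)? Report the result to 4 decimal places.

0.1148

merlot: 0.2 × 0.7 × 0.15 × 0.15 = 0.00315
cabernet: 0.1 × 0.15 × 0.3 × 0.2 = 0.0009
shiraz: 0.7 × 0.05 × 0.1 × 0.15 = 0.000525
P(shiraz | x) = 0.000525 / 0.004575 ≈ 0.1148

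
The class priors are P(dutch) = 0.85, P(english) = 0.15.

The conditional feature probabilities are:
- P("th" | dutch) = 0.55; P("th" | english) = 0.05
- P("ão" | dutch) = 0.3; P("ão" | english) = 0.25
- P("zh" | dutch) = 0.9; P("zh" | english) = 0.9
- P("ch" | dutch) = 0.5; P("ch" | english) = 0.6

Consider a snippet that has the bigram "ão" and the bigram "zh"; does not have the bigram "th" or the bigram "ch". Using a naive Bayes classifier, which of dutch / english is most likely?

dutch: 0.85 × (1−0.55) × 0.3 × 0.9 × (1−0.5) = 0.0516375
english: 0.15 × (1−0.05) × 0.25 × 0.9 × (1−0.6) = 0.012825
Highest score → dutch.

dutch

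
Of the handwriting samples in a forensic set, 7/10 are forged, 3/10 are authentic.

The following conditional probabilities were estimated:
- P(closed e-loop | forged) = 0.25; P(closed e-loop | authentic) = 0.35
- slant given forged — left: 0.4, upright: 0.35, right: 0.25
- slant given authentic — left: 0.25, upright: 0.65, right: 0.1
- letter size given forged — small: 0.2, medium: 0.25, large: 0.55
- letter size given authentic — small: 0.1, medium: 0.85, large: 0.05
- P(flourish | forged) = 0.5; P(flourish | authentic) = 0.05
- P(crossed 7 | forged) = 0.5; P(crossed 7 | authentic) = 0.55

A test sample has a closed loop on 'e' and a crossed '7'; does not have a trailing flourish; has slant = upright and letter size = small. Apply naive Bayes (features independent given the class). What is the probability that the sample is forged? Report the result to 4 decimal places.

forged: 0.7 × 0.25 × 0.35 × 0.2 × (1−0.5) × 0.5 = 0.0030625
authentic: 0.3 × 0.35 × 0.65 × 0.1 × (1−0.05) × 0.55 = 0.0035660625
P(forged | x) = 0.0030625 / 0.0066285625 ≈ 0.4620

0.4620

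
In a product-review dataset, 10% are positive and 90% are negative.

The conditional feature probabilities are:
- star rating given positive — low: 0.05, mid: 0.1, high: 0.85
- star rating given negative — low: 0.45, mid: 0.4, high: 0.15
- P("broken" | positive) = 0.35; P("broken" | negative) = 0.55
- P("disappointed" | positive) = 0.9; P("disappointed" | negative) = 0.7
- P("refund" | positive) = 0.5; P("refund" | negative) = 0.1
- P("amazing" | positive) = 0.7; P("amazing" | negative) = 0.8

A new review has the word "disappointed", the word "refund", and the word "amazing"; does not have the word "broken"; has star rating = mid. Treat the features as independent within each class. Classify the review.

positive: 0.1 × 0.1 × (1−0.35) × 0.9 × 0.5 × 0.7 = 0.0020475
negative: 0.9 × 0.4 × (1−0.55) × 0.7 × 0.1 × 0.8 = 0.009072
Highest score → negative.

negative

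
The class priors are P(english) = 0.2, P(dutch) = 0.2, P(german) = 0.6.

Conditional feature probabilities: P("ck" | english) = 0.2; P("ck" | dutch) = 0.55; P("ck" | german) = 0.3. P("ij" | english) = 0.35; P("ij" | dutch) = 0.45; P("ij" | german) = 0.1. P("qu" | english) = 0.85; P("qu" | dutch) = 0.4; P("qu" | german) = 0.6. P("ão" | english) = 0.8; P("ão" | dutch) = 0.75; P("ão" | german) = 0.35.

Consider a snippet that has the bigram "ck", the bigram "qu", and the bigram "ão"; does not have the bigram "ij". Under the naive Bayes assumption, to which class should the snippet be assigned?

german

english: 0.2 × 0.2 × (1−0.35) × 0.85 × 0.8 = 0.01768
dutch: 0.2 × 0.55 × (1−0.45) × 0.4 × 0.75 = 0.01815
german: 0.6 × 0.3 × (1−0.1) × 0.6 × 0.35 = 0.03402
Highest score → german.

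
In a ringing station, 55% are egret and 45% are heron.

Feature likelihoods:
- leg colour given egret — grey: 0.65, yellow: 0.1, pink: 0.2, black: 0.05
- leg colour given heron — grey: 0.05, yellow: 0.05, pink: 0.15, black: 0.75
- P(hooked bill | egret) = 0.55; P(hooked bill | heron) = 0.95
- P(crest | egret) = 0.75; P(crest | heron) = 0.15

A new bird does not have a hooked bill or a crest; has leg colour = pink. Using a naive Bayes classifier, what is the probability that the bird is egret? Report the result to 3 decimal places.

0.812

egret: 0.55 × 0.2 × (1−0.55) × (1−0.75) = 0.012375
heron: 0.45 × 0.15 × (1−0.95) × (1−0.15) = 0.00286875
P(egret | x) = 0.012375 / 0.01524375 ≈ 0.812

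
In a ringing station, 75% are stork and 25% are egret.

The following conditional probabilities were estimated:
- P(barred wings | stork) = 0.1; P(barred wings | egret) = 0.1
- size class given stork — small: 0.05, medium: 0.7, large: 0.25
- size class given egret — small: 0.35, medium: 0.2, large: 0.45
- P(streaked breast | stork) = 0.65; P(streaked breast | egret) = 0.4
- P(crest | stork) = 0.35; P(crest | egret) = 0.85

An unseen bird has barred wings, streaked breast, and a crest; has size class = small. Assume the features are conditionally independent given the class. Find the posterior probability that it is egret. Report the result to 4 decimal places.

0.7771

stork: 0.75 × 0.1 × 0.05 × 0.65 × 0.35 = 0.000853125
egret: 0.25 × 0.1 × 0.35 × 0.4 × 0.85 = 0.002975
P(egret | x) = 0.002975 / 0.003828125 ≈ 0.7771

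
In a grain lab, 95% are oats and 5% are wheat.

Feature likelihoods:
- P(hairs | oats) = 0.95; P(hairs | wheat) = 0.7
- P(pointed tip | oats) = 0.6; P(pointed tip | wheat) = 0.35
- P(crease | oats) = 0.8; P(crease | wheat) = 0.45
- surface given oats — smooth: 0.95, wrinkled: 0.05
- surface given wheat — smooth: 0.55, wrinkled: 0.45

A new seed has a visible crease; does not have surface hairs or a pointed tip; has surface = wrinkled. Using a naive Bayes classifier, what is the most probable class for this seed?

oats: 0.95 × (1−0.95) × (1−0.6) × 0.8 × 0.05 = 0.00076
wheat: 0.05 × (1−0.7) × (1−0.35) × 0.45 × 0.45 = 0.001974375
Highest score → wheat.

wheat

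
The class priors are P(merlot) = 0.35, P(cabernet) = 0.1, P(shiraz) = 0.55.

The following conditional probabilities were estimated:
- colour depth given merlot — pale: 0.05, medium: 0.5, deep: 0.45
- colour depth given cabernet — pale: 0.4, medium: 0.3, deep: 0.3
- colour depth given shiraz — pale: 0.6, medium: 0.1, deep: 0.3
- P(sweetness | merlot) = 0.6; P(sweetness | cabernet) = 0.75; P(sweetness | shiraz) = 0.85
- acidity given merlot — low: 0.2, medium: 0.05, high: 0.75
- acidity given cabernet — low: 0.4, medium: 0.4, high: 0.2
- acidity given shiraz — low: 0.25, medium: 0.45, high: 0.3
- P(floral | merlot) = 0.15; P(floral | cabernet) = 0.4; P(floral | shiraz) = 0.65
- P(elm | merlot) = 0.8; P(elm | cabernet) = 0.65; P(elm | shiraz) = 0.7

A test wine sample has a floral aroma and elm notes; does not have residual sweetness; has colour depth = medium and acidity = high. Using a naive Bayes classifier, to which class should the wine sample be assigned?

merlot

merlot: 0.35 × 0.5 × (1−0.6) × 0.75 × 0.15 × 0.8 = 0.0063
cabernet: 0.1 × 0.3 × (1−0.75) × 0.2 × 0.4 × 0.65 = 0.00039
shiraz: 0.55 × 0.1 × (1−0.85) × 0.3 × 0.65 × 0.7 = 0.001126125
Highest score → merlot.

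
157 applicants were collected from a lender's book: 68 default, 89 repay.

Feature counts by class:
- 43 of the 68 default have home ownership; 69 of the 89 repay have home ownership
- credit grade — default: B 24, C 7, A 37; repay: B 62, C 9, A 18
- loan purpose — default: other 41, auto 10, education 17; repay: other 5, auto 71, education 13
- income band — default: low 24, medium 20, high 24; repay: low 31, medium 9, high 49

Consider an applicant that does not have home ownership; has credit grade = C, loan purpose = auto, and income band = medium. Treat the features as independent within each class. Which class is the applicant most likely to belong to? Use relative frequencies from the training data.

default: (68/157) × (25/68) × (7/68) × (10/68) × (20/68) ≈ 0.000708993
repay: (89/157) × (20/89) × (9/89) × (71/89) × (9/89) ≈ 0.00103921
Highest score → repay.

repay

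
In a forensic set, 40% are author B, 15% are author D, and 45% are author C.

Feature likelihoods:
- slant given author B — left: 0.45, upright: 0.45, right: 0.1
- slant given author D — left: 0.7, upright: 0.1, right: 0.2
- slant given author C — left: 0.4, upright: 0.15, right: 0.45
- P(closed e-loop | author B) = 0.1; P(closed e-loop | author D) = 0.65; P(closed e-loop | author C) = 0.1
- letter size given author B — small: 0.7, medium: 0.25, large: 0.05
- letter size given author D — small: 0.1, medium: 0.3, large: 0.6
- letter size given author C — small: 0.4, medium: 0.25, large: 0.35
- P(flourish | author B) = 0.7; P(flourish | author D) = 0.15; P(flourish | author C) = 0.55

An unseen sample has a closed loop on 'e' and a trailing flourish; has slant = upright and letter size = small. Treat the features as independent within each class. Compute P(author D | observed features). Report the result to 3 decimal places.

0.014

author B: 0.4 × 0.45 × 0.1 × 0.7 × 0.7 = 0.00882
author D: 0.15 × 0.1 × 0.65 × 0.1 × 0.15 = 0.00014625
author C: 0.45 × 0.15 × 0.1 × 0.4 × 0.55 = 0.001485
P(author D | x) = 0.00014625 / 0.01045125 ≈ 0.014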